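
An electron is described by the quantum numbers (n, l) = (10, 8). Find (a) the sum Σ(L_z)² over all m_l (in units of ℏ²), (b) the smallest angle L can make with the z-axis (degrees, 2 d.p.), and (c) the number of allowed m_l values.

Σ(L_z)² = 408 ℏ²; θ_min ≈ 19.47°; 17 values

Σ m_l² = 408, so Σ(L_z)² = 408 ℏ².
cos θ_min = 8/√72, so θ_min ≈ 19.47°.
There are 2l+1 = 17 values of m_l.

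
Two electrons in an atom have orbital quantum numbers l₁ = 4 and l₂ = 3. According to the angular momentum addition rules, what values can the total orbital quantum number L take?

L = 1, 2, 3, 4, 5, 6, 7

By the triangle rule, |l₁ − l₂| ≤ L ≤ l₁ + l₂.
L ∈ {1, 2, 3, 4, 5, 6, 7}.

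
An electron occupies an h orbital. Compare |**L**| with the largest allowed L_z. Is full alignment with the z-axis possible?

No: L_z,max = 5ℏ < |L| = √30 ℏ ≈ 5.477ℏ

An h state has l = 5.
|L| = √30 ℏ ≈ 5.4772ℏ, while L_z,max = lℏ = 5ℏ.
Since |L| > L_z,max, the vector can never point exactly along z; the closest it comes is θ_min = arccos(5/√30) ≈ 24.1°.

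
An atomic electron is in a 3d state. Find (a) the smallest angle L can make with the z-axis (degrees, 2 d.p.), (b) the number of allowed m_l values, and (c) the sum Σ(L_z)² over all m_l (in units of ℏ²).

The 3d subshell has l = 2.
cos θ_min = 2/√6, so θ_min ≈ 35.26°.
There are 2l+1 = 5 values of m_l.
Σ m_l² = 10, so Σ(L_z)² = 10 ℏ².

θ_min ≈ 35.26°; 5 values; Σ(L_z)² = 10 ℏ²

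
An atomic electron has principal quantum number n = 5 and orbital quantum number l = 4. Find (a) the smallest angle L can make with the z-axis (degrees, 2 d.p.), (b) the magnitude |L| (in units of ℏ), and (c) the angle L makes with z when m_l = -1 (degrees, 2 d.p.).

cos θ_min = 4/√20, so θ_min ≈ 26.57°.
|L| = ℏ√(4·5) = 2√5 ℏ ≈ 4.472ℏ.
For m_l = -1: cos θ = -1/√20, θ ≈ 102.92°.

θ_min ≈ 26.57°; |L| = 2√5 ℏ ≈ 4.472ℏ; θ(m_l=-1) ≈ 102.92°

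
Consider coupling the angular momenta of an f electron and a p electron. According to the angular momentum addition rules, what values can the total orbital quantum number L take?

L = 2, 3, 4

The total orbital quantum number L ranges from |l₁ − l₂| to l₁ + l₂ in integer steps.
So L can be 2, 3, 4.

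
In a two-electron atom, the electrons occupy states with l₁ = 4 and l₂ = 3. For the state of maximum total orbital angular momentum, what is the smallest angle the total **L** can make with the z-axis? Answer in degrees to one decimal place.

Angular momentum addition gives L = |l₁ − l₂|, …, l₁ + l₂.
Allowed values: L = 1, 2, 3, 4, 5, 6, 7.
The maximum is L = 7, with |L_tot| = ℏ√(7·8) = 2√14 ℏ.
The minimum angle with z is arccos(7/√56) ≈ 20.7°.

θ_min ≈ 20.7°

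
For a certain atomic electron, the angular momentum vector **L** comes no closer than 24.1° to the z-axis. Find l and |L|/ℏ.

l = 5, |L| = √30 ℏ ≈ 5.477ℏ

cos θ_min = l/√(l(l+1)) = √(l/(l+1)), so l/(l+1) = cos²(24.1°) = 0.8333.
l = cos²θ/sin²θ ≈ 5.
Then |L| = ℏ√(5·6) = √30 ℏ.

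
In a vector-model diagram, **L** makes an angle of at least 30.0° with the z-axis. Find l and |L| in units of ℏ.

cos²θ_min = l/(l+1) = 0.7500.
Thus l = 0.7500/(1 − 0.7500) ≈ 3.
Then |L| = ℏ√(3·4) = 2√3 ℏ.

l = 3, |L| = 2√3 ℏ ≈ 3.464ℏ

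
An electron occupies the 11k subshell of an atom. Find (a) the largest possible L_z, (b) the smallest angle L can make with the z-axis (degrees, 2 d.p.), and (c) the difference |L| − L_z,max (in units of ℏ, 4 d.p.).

L_z,max = 7ℏ; θ_min ≈ 20.70°; |L|−L_z,max ≈ 0.4833ℏ

The 11k subshell has l = 7.
L_z,max = lℏ = 7ℏ.
cos θ_min = 7/√56, so θ_min ≈ 20.70°.
|L| − L_z,max = (2√14 − 7)ℏ ≈ 0.4833ℏ.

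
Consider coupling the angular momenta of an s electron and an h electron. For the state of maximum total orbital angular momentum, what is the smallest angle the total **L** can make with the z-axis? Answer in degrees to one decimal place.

L runs from |0 − 5| = 5 to 0 + 5 = 5.
So L can be 5.
The maximum is L = 5, with |L_tot| = ℏ√(5·6) = √30 ℏ.
The minimum angle with z is arccos(5/√30) ≈ 24.1°.

θ_min ≈ 24.1°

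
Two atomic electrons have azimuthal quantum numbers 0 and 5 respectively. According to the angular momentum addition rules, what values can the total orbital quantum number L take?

Angular momentum addition gives L = |l₁ − l₂|, …, l₁ + l₂.
L ∈ {5}.

L = 5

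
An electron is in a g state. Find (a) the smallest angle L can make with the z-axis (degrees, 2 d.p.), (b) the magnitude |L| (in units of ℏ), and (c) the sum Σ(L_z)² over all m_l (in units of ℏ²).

G corresponds to l = 4.
cos θ_min = 4/√20, so θ_min ≈ 26.57°.
|L| = ℏ√(4·5) = 2√5 ℏ ≈ 4.472ℏ.
Σ m_l² = 60, so Σ(L_z)² = 60 ℏ².

θ_min ≈ 26.57°; |L| = 2√5 ℏ ≈ 4.472ℏ; Σ(L_z)² = 60 ℏ²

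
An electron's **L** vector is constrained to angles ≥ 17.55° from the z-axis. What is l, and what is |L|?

At minimum angle, m_l = l, so cos θ = l/√(l(l+1)); cos²θ = l/(l+1) = 0.9091.
l = cos²θ/sin²θ ≈ 10.
Then |L| = ℏ√(10·11) = √110 ℏ.

l = 10, |L| = √110 ℏ ≈ 10.488ℏ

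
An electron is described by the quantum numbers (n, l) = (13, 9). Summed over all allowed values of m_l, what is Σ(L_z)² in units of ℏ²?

Σ(L_z)² = 570 ℏ²

m_l ∈ {-9, -8, -7, -6, -5, -4, -3, -2, -1, 0, 1, 2, 3, 4, 5, 6, 7, 8, 9}.
Summing m² from −9 to 9: Σ m_l² = 570.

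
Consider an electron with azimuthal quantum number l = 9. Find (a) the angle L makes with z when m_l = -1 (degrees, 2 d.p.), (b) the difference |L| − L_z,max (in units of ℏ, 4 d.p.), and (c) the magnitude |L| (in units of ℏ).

For m_l = -1: cos θ = -1/√90, θ ≈ 96.05°.
|L| − L_z,max = (3√10 − 9)ℏ ≈ 0.4868ℏ.
|L| = ℏ√(9·10) = 3√10 ℏ ≈ 9.487ℏ.

θ(m_l=-1) ≈ 96.05°; |L|−L_z,max ≈ 0.4868ℏ; |L| = 3√10 ℏ ≈ 9.487ℏ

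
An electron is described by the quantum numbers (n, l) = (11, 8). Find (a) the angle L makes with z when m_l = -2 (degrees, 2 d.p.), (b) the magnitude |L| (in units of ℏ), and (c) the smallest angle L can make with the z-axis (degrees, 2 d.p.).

For m_l = -2: cos θ = -2/√72, θ ≈ 103.63°.
|L| = ℏ√(8·9) = 6√2 ℏ ≈ 8.485ℏ.
cos θ_min = 8/√72, so θ_min ≈ 19.47°.

θ(m_l=-2) ≈ 103.63°; |L| = 6√2 ℏ ≈ 8.485ℏ; θ_min ≈ 19.47°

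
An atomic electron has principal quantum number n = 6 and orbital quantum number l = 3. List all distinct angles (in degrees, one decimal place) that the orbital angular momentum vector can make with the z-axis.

θ ∈ {30.0°, 54.7°, 73.2°, 90.0°, 106.8°, 125.3°, 150.0°}

|L| = √(l(l+1)) ℏ = 2√3 ℏ.
cos θ = m_l/√12 for each m_l ∈ {-3, -2, -1, 0, 1, 2, 3}.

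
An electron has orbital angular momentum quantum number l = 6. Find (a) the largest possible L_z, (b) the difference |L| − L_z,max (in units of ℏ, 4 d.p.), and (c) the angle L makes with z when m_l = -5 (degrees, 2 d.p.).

L_z,max = lℏ = 6ℏ.
|L| − L_z,max = (√42 − 6)ℏ ≈ 0.4807ℏ.
For m_l = -5: cos θ = -5/√42, θ ≈ 140.49°.

L_z,max = 6ℏ; |L|−L_z,max ≈ 0.4807ℏ; θ(m_l=-5) ≈ 140.49°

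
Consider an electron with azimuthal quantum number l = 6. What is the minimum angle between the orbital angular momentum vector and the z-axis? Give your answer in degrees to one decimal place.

θ_min ≈ 22.2°

|L| = ℏ√(l(l+1)) = √42 ℏ.
The smallest angle corresponds to the largest L_z, i.e. m_l = l = 6, giving L_z = 6ℏ.
cos θ_min = 6/√42, so θ_min ≈ 22.2°.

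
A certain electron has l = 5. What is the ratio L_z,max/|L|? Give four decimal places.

L_z,max/|L| = 0.9129

|L| = √30 ℏ ≈ 5.4772ℏ, while L_z,max = lℏ = 5ℏ.
L_z,max/|L| = 5/√30 = 0.9129.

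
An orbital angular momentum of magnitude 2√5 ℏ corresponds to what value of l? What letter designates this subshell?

l = 4 (g orbital)

(|L|/ℏ)² = l(l+1) = 20.
Solving: l = 4.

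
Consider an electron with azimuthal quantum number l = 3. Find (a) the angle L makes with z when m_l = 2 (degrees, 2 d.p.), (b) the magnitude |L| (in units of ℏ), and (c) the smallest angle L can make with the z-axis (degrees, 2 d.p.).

For m_l = 2: cos θ = 2/√12, θ ≈ 54.74°.
|L| = ℏ√(3·4) = 2√3 ℏ ≈ 3.464ℏ.
cos θ_min = 3/√12, so θ_min ≈ 30.00°.

θ(m_l=2) ≈ 54.74°; |L| = 2√3 ℏ ≈ 3.464ℏ; θ_min ≈ 30.00°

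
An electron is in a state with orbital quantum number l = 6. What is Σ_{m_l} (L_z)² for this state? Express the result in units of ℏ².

m_l ∈ {-6, -5, -4, -3, -2, -1, 0, 1, 2, 3, 4, 5, 6}.
Summing m² from −6 to 6: Σ m_l² = 182.

Σ(L_z)² = 182 ℏ²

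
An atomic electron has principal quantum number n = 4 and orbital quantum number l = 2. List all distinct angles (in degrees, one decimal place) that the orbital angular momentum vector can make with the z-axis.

θ ∈ {35.3°, 65.9°, 90.0°, 114.1°, 144.7°}

|L| = √(l(l+1)) ℏ = √6 ℏ.
cos θ = m_l/√6 for each m_l ∈ {-2, -1, 0, 1, 2}.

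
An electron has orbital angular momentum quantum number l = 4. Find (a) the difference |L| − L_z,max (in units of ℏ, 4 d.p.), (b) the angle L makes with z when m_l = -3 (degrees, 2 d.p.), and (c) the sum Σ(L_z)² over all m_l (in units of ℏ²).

|L|−L_z,max ≈ 0.4721ℏ; θ(m_l=-3) ≈ 132.13°; Σ(L_z)² = 60 ℏ²

|L| − L_z,max = (2√5 − 4)ℏ ≈ 0.4721ℏ.
For m_l = -3: cos θ = -3/√20, θ ≈ 132.13°.
Σ m_l² = 60, so Σ(L_z)² = 60 ℏ².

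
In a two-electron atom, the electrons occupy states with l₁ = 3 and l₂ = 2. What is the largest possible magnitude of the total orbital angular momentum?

|L_tot|_max = √30 ℏ ≈ 5.477ℏ

The total orbital quantum number L ranges from |l₁ − l₂| to l₁ + l₂ in integer steps.
Allowed values: L = 1, 2, 3, 4, 5.
The largest magnitude corresponds to L = 5: |L_tot| = ℏ√(5·6) = √30 ℏ.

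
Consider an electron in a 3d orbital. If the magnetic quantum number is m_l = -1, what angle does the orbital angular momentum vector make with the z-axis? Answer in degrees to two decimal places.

θ ≈ 114.09°

3d means n = 3, l = 2.
|L| = ℏ√(l(l+1)) = √6 ℏ.
L_z = m_l ℏ = −1ℏ.
cos θ = L_z/|L| = -1/√6, so θ ≈ 114.09°.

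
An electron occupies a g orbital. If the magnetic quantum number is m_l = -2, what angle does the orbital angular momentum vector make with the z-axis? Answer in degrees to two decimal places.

θ ≈ 116.57°

For a g orbital, l = 4.
|L| = ℏ√(l(l+1)) = 2√5 ℏ.
L_z = m_l ℏ = −2ℏ.
cos θ = L_z/|L| = -2/√20, so θ ≈ 116.57°.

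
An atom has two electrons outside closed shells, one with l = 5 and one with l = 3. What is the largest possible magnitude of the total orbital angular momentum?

By the triangle rule, |l₁ − l₂| ≤ L ≤ l₁ + l₂.
Allowed values: L = 2, 3, 4, 5, 6, 7, 8.
The largest magnitude corresponds to L = 8: |L_tot| = ℏ√(8·9) = 6√2 ℏ.

|L_tot|_max = 6√2 ℏ ≈ 8.485ℏ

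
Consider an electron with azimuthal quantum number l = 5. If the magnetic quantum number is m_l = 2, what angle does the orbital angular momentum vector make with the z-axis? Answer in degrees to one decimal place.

|L| = √(l(l+1)) ℏ = √30 ℏ.
L_z = m_l ℏ = 2ℏ.
cos θ = L_z/|L| = 2/√30, so θ ≈ 68.6°.

θ ≈ 68.6°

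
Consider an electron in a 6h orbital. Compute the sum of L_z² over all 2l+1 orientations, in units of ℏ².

Σ(L_z)² = 110 ℏ²

The 6h subshell has l = 5.
m_l ∈ {-5, -4, -3, -2, -1, 0, 1, 2, 3, 4, 5}.
Σ m_l² = 2·(1 + 4 + 9 + 16 + 25) = 110.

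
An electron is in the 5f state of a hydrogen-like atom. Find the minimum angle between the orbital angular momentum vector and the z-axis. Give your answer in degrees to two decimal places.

5f means n = 5, l = 3.
|L|² = l(l+1)ℏ² = 12ℏ², so |L| = 2√3 ℏ.
The smallest angle corresponds to the largest L_z, i.e. m_l = l = 3, giving L_z = 3ℏ.
cos θ_min = 3/√12, so θ_min ≈ 30.00°.

θ_min ≈ 30.00°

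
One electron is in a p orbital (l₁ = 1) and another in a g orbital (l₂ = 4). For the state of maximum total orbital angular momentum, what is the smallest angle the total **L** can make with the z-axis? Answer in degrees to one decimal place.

θ_min ≈ 24.1°

By the triangle rule, |l₁ − l₂| ≤ L ≤ l₁ + l₂.
Allowed values: L = 3, 4, 5.
The maximum is L = 5, with |L_tot| = ℏ√(5·6) = √30 ℏ.
The minimum angle with z is arccos(5/√30) ≈ 24.1°.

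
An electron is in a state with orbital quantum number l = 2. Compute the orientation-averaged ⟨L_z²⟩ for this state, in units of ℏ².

⟨L_z²⟩ = 2 ℏ²

The allowed m_l values are -2, -1, 0, 1, 2.
⟨L_z²⟩ = ℏ²·l(l+1)/3 = 2ℏ².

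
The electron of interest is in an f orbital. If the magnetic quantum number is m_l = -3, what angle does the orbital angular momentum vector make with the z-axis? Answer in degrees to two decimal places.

F corresponds to l = 3.
|L|² = l(l+1)ℏ² = 12ℏ², so |L| = 2√3 ℏ.
L_z = m_l ℏ = −3ℏ.
cos θ = L_z/|L| = -3/√12, so θ ≈ 150.00°.

θ ≈ 150.00°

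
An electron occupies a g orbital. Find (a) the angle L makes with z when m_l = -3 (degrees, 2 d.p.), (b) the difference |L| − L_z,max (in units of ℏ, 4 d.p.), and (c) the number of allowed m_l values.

θ(m_l=-3) ≈ 132.13°; |L|−L_z,max ≈ 0.4721ℏ; 9 values

For a g orbital, l = 4.
For m_l = -3: cos θ = -3/√20, θ ≈ 132.13°.
|L| − L_z,max = (2√5 − 4)ℏ ≈ 0.4721ℏ.
There are 2l+1 = 9 values of m_l.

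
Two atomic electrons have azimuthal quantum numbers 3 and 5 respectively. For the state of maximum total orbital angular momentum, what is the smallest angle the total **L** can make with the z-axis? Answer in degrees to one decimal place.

θ_min ≈ 19.5°

The total orbital quantum number L ranges from |l₁ − l₂| to l₁ + l₂ in integer steps.
L ∈ {2, 3, 4, 5, 6, 7, 8}.
The maximum is L = 8, with |L_tot| = ℏ√(8·9) = 6√2 ℏ.
The minimum angle with z is arccos(8/√72) ≈ 19.5°.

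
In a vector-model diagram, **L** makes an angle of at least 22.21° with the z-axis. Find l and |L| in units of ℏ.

At minimum angle, m_l = l, so cos θ = l/√(l(l+1)); cos²θ = l/(l+1) = 0.8571.
Thus l = 0.8571/(1 − 0.8571) ≈ 6.
Then |L| = ℏ√(6·7) = √42 ℏ.

l = 6, |L| = √42 ℏ ≈ 6.481ℏ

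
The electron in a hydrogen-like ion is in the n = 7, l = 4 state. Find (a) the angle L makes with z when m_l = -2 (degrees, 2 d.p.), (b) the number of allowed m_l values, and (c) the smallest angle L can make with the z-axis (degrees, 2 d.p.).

For m_l = -2: cos θ = -2/√20, θ ≈ 116.57°.
There are 2l+1 = 9 values of m_l.
cos θ_min = 4/√20, so θ_min ≈ 26.57°.

θ(m_l=-2) ≈ 116.57°; 9 values; θ_min ≈ 26.57°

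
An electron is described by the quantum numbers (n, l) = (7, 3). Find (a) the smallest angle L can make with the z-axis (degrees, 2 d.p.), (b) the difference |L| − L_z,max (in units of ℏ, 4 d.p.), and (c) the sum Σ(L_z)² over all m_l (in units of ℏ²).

θ_min ≈ 30.00°; |L|−L_z,max ≈ 0.4641ℏ; Σ(L_z)² = 28 ℏ²

cos θ_min = 3/√12, so θ_min ≈ 30.00°.
|L| − L_z,max = (2√3 − 3)ℏ ≈ 0.4641ℏ.
Σ m_l² = 28, so Σ(L_z)² = 28 ℏ².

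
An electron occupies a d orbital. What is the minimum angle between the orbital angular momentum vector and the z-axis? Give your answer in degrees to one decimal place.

The letter d corresponds to l = 2.
|L|² = l(l+1)ℏ² = 6ℏ², so |L| = √6 ℏ.
The smallest angle corresponds to the largest L_z, i.e. m_l = l = 2, giving L_z = 2ℏ.
cos θ_min = 2/√6, so θ_min ≈ 35.3°.

θ_min ≈ 35.3°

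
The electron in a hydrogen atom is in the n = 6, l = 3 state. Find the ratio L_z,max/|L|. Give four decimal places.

|L| = 2√3 ℏ ≈ 3.4641ℏ, while L_z,max = lℏ = 3ℏ.
L_z,max/|L| = 3/√12 = 0.8660.

L_z,max/|L| = 0.8660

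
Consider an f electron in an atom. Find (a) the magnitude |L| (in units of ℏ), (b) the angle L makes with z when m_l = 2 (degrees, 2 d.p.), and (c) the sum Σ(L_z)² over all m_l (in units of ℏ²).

|L| = 2√3 ℏ ≈ 3.464ℏ; θ(m_l=2) ≈ 54.74°; Σ(L_z)² = 28 ℏ²

For an f orbital, l = 3.
|L| = ℏ√(3·4) = 2√3 ℏ ≈ 3.464ℏ.
For m_l = 2: cos θ = 2/√12, θ ≈ 54.74°.
Σ m_l² = 28, so Σ(L_z)² = 28 ℏ².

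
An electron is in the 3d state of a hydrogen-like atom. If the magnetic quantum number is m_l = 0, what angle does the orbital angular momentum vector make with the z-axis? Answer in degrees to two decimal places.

θ ≈ 90.00°

The 3d subshell has l = 2.
|L|² = l(l+1)ℏ² = 6ℏ², so |L| = √6 ℏ.
L_z = m_l ℏ = 0ℏ.
cos θ = L_z/|L| = 0/√6, so θ ≈ 90.00°.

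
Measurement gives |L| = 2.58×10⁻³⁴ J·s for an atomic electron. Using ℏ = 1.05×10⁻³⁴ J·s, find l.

l = 2

|L|/ℏ = (2.58×10⁻³⁴)/(1.05×10⁻³⁴) ≈ 2.457.
Set l(l+1) = 6.04; the integer solution is l = 2.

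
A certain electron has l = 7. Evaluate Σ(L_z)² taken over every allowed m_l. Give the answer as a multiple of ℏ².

Σ(L_z)² = 280 ℏ²

The allowed m_l values are -7, -6, -5, -4, -3, -2, -1, 0, 1, 2, 3, 4, 5, 6, 7.
Σ m_l² = 2·(1 + 4 + 9 + 16 + 25 + 36 + 49) = 280.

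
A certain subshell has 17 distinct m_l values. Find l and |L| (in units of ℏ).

2l + 1 = 17 ⇒ l = 8.
|L| = ℏ√(l(l+1)) = ℏ√(8·9) = 6√2 ℏ.

l = 8, |L| = 6√2 ℏ ≈ 8.485ℏ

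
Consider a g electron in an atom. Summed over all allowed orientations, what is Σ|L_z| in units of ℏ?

Σ|L_z| = 20 ℏ

For a g orbital, l = 4.
m_l ∈ {-4, -3, -2, -1, 0, 1, 2, 3, 4}.
Σ|m_l| = 2(1+2+…+4) = 20.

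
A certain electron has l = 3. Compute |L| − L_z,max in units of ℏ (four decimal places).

|L| = 2√3 ℏ ≈ 3.4641ℏ, while L_z,max = lℏ = 3ℏ.
The difference is (2√3 − 3)ℏ ≈ 0.4641ℏ.

|L| − L_z,max ≈ 0.4641ℏ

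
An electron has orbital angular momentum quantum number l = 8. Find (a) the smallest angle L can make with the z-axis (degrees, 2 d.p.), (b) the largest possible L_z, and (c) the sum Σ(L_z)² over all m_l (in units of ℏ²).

cos θ_min = 8/√72, so θ_min ≈ 19.47°.
L_z,max = lℏ = 8ℏ.
Σ m_l² = 408, so Σ(L_z)² = 408 ℏ².

θ_min ≈ 19.47°; L_z,max = 8ℏ; Σ(L_z)² = 408 ℏ²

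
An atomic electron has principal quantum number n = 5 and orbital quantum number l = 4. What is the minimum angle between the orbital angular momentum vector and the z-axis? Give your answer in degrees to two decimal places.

θ_min ≈ 26.57°

|L| = ℏ√(l(l+1)) = 2√5 ℏ.
The smallest angle corresponds to the largest L_z, i.e. m_l = l = 4, giving L_z = 4ℏ.
cos θ_min = 4/√20, so θ_min ≈ 26.57°.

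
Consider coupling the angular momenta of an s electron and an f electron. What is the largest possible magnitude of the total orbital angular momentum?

|L_tot|_max = 2√3 ℏ ≈ 3.464ℏ

By the triangle rule, |l₁ − l₂| ≤ L ≤ l₁ + l₂.
So L can be 3.
The largest magnitude corresponds to L = 3: |L_tot| = ℏ√(3·4) = 2√3 ℏ.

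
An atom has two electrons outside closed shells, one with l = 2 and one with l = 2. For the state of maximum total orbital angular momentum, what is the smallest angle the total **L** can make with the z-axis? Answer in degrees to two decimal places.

L runs from |2 − 2| = 0 to 2 + 2 = 4.
Allowed values: L = 0, 1, 2, 3, 4.
The maximum is L = 4, with |L_tot| = ℏ√(4·5) = 2√5 ℏ.
The minimum angle with z is arccos(4/√20) ≈ 26.57°.

θ_min ≈ 26.57°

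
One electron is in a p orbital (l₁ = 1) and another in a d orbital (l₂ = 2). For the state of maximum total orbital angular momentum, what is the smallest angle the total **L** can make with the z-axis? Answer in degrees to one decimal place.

θ_min ≈ 30.0°

The total orbital quantum number L ranges from |l₁ − l₂| to l₁ + l₂ in integer steps.
So L can be 1, 2, 3.
The maximum is L = 3, with |L_tot| = ℏ√(3·4) = 2√3 ℏ.
The minimum angle with z is arccos(3/√12) ≈ 30.0°.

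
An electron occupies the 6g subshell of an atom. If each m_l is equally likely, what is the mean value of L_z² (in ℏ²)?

6g means n = 6, l = 4.
m_l ∈ {-4, -3, -2, -1, 0, 1, 2, 3, 4}.
⟨L_z²⟩ = ℏ²·l(l+1)/3 = 6.667ℏ².

⟨L_z²⟩ = 6.667 ℏ²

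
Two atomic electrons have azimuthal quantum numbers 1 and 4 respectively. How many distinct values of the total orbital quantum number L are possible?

3

The total orbital quantum number L ranges from |l₁ − l₂| to l₁ + l₂ in integer steps.
So L can be 3, 4, 5.
That is 3 values.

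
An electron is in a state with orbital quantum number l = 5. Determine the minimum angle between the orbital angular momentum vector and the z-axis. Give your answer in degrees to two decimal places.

|L|² = l(l+1)ℏ² = 30ℏ², so |L| = √30 ℏ.
The smallest angle corresponds to the largest L_z, i.e. m_l = l = 5, giving L_z = 5ℏ.
cos θ_min = 5/√30, so θ_min ≈ 24.09°.

θ_min ≈ 24.09°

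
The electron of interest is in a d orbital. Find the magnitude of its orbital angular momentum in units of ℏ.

|L| = √6 ℏ ≈ 2.449ℏ

The letter d corresponds to l = 2.
|L| = ℏ√(l(l+1)) = ℏ√(2·3) = √6 ℏ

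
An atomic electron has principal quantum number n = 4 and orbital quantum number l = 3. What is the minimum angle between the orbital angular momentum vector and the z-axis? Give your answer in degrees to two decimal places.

θ_min ≈ 30.00°

|L| = ℏ√(l(l+1)) = 2√3 ℏ.
The smallest angle corresponds to the largest L_z, i.e. m_l = l = 3, giving L_z = 3ℏ.
cos θ_min = 3/√12, so θ_min ≈ 30.00°.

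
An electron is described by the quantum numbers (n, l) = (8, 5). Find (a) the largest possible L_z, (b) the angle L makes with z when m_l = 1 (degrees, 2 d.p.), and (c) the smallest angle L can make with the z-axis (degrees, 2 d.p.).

L_z,max = 5ℏ; θ(m_l=1) ≈ 79.48°; θ_min ≈ 24.09°

L_z,max = lℏ = 5ℏ.
For m_l = 1: cos θ = 1/√30, θ ≈ 79.48°.
cos θ_min = 5/√30, so θ_min ≈ 24.09°.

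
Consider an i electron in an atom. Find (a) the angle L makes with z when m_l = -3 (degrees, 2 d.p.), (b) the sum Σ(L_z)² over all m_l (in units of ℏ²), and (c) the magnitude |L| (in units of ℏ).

The letter i corresponds to l = 6.
For m_l = -3: cos θ = -3/√42, θ ≈ 117.58°.
Σ m_l² = 182, so Σ(L_z)² = 182 ℏ².
|L| = ℏ√(6·7) = √42 ℏ ≈ 6.481ℏ.

θ(m_l=-3) ≈ 117.58°; Σ(L_z)² = 182 ℏ²; |L| = √42 ℏ ≈ 6.481ℏ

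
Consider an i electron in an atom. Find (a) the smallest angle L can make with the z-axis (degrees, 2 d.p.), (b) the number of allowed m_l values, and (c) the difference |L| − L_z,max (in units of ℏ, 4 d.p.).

θ_min ≈ 22.21°; 13 values; |L|−L_z,max ≈ 0.4807ℏ

An i state has l = 6.
cos θ_min = 6/√42, so θ_min ≈ 22.21°.
There are 2l+1 = 13 values of m_l.
|L| − L_z,max = (√42 − 6)ℏ ≈ 0.4807ℏ.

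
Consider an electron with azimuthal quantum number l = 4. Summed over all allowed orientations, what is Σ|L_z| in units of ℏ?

m_l runs from −4 to 4, i.e. {-4, -3, -2, -1, 0, 1, 2, 3, 4}.
Σ|m_l| = 2·4(4+1)/2 = 20.

Σ|L_z| = 20 ℏ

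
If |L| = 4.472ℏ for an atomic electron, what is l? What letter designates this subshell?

|L| = ℏ√(l(l+1)), so l(l+1) = 20.
The positive root is l = 4.

l = 4 (g orbital)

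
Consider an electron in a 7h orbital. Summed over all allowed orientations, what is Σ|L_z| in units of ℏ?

The 7h subshell has l = 5.
The allowed m_l values are -5, -4, -3, -2, -1, 0, 1, 2, 3, 4, 5.
Σ|m_l| = 2(1+2+…+5) = 30.

Σ|L_z| = 30 ℏ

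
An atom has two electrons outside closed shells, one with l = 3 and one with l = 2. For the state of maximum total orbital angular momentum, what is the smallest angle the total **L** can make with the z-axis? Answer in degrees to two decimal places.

By the triangle rule, |l₁ − l₂| ≤ L ≤ l₁ + l₂.
L ∈ {1, 2, 3, 4, 5}.
The maximum is L = 5, with |L_tot| = ℏ√(5·6) = √30 ℏ.
The minimum angle with z is arccos(5/√30) ≈ 24.09°.

θ_min ≈ 24.09°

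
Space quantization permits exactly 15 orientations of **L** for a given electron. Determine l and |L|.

2l + 1 = 15 ⇒ l = 7.
|L| = ℏ√(l(l+1)) = ℏ√(7·8) = 2√14 ℏ.

l = 7, |L| = 2√14 ℏ ≈ 7.483ℏ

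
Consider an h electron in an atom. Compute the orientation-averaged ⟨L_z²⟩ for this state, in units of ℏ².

⟨L_z²⟩ = 10 ℏ²

The letter h corresponds to l = 5.
m_l runs from −5 to 5, i.e. {-5, -4, -3, -2, -1, 0, 1, 2, 3, 4, 5}.
⟨L_z²⟩ = ℏ²·(Σ m_l²)/(2l+1) = ℏ²·110/11 = 10ℏ².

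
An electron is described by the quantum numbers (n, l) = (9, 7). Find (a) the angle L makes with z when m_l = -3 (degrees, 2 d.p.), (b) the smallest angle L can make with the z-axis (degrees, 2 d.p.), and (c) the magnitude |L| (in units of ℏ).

For m_l = -3: cos θ = -3/√56, θ ≈ 113.63°.
cos θ_min = 7/√56, so θ_min ≈ 20.70°.
|L| = ℏ√(7·8) = 2√14 ℏ ≈ 7.483ℏ.

θ(m_l=-3) ≈ 113.63°; θ_min ≈ 20.70°; |L| = 2√14 ℏ ≈ 7.483ℏ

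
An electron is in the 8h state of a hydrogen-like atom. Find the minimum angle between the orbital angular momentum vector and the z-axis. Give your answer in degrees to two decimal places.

8h means n = 8, l = 5.
|L|² = l(l+1)ℏ² = 30ℏ², so |L| = √30 ℏ.
The smallest angle corresponds to the largest L_z, i.e. m_l = l = 5, giving L_z = 5ℏ.
cos θ_min = 5/√30, so θ_min ≈ 24.09°.

θ_min ≈ 24.09°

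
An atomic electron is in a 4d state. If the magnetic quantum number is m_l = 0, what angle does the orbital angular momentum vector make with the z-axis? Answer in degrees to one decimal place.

For 4d, l = 2.
|L| = ℏ√(l(l+1)) = √6 ℏ.
L_z = m_l ℏ = 0ℏ.
cos θ = L_z/|L| = 0/√6, so θ ≈ 90.0°.

θ ≈ 90.0°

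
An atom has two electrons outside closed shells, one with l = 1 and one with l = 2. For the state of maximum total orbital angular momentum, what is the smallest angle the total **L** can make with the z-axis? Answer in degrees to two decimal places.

The total orbital quantum number L ranges from |l₁ − l₂| to l₁ + l₂ in integer steps.
L ∈ {1, 2, 3}.
The maximum is L = 3, with |L_tot| = ℏ√(3·4) = 2√3 ℏ.
The minimum angle with z is arccos(3/√12) ≈ 30.00°.

θ_min ≈ 30.00°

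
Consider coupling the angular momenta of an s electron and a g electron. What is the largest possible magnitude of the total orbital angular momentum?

|L_tot|_max = 2√5 ℏ ≈ 4.472ℏ

By the triangle rule, |l₁ − l₂| ≤ L ≤ l₁ + l₂.
L ∈ {4}.
The largest magnitude corresponds to L = 4: |L_tot| = ℏ√(4·5) = 2√5 ℏ.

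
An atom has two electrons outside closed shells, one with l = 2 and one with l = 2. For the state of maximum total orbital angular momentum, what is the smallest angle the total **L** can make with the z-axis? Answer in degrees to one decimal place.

L runs from |2 − 2| = 0 to 2 + 2 = 4.
Allowed values: L = 0, 1, 2, 3, 4.
The maximum is L = 4, with |L_tot| = ℏ√(4·5) = 2√5 ℏ.
The minimum angle with z is arccos(4/√20) ≈ 26.6°.

θ_min ≈ 26.6°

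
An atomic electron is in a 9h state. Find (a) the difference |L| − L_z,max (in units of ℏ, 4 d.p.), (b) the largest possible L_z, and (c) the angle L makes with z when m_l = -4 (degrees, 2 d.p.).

9h means n = 9, l = 5.
|L| − L_z,max = (√30 − 5)ℏ ≈ 0.4772ℏ.
L_z,max = lℏ = 5ℏ.
For m_l = -4: cos θ = -4/√30, θ ≈ 136.91°.

|L|−L_z,max ≈ 0.4772ℏ; L_z,max = 5ℏ; θ(m_l=-4) ≈ 136.91°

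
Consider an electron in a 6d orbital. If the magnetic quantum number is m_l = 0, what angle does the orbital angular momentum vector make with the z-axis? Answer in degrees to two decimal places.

θ ≈ 90.00°

The 6d subshell has l = 2.
|L| = √(l(l+1)) ℏ = √6 ℏ.
L_z = m_l ℏ = 0ℏ.
cos θ = L_z/|L| = 0/√6, so θ ≈ 90.00°.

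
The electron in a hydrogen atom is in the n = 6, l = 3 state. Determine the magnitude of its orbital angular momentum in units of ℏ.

|L| = ℏ√(l(l+1)) = ℏ√(3·4) = 2√3 ℏ

|L| = 2√3 ℏ ≈ 3.464ℏ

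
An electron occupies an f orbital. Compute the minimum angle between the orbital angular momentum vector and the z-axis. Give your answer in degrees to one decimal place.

For an f orbital, l = 3.
|L|² = l(l+1)ℏ² = 12ℏ², so |L| = 2√3 ℏ.
The smallest angle corresponds to the largest L_z, i.e. m_l = l = 3, giving L_z = 3ℏ.
cos θ_min = 3/√12, so θ_min ≈ 30.0°.

θ_min ≈ 30.0°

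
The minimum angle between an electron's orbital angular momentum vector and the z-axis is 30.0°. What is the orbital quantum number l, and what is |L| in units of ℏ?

l = 3, |L| = 2√3 ℏ ≈ 3.464ℏ

At minimum angle, m_l = l, so cos θ = l/√(l(l+1)); cos²θ = l/(l+1) = 0.7500.
Solving: l = 3.
Then |L| = ℏ√(3·4) = 2√3 ℏ.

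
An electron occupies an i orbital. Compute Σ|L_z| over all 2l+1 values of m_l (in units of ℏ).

Σ|L_z| = 42 ℏ

For an i orbital, l = 6.
The allowed m_l values are -6, -5, -4, -3, -2, -1, 0, 1, 2, 3, 4, 5, 6.
Σ|m_l| = 2·6(6+1)/2 = 42.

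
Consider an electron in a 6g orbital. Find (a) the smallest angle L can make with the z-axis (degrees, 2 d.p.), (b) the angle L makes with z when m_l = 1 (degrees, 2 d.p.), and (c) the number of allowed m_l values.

θ_min ≈ 26.57°; θ(m_l=1) ≈ 77.08°; 9 values

The 6g subshell has l = 4.
cos θ_min = 4/√20, so θ_min ≈ 26.57°.
For m_l = 1: cos θ = 1/√20, θ ≈ 77.08°.
There are 2l+1 = 9 values of m_l.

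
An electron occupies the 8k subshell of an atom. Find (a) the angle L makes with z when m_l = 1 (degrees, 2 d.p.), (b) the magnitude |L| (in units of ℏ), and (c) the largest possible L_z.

For 8k, l = 7.
For m_l = 1: cos θ = 1/√56, θ ≈ 82.32°.
|L| = ℏ√(7·8) = 2√14 ℏ ≈ 7.483ℏ.
L_z,max = lℏ = 7ℏ.

θ(m_l=1) ≈ 82.32°; |L| = 2√14 ℏ ≈ 7.483ℏ; L_z,max = 7ℏ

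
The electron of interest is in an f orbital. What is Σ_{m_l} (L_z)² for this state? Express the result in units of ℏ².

The letter f corresponds to l = 3.
m_l runs from −3 to 3, i.e. {-3, -2, -1, 0, 1, 2, 3}.
Σ m_l² = l(l+1)(2l+1)/3 = 3·4·7/3 = 28.

Σ(L_z)² = 28 ℏ²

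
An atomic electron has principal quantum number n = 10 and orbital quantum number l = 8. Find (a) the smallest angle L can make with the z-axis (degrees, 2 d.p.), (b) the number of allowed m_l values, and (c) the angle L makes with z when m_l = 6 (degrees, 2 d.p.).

θ_min ≈ 19.47°; 17 values; θ(m_l=6) ≈ 45.00°

cos θ_min = 8/√72, so θ_min ≈ 19.47°.
There are 2l+1 = 17 values of m_l.
For m_l = 6: cos θ = 6/√72, θ ≈ 45.00°.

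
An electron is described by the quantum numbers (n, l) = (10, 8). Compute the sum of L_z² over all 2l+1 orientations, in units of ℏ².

Σ(L_z)² = 408 ℏ²

m_l ∈ {-8, -7, -6, -5, -4, -3, -2, -1, 0, 1, 2, 3, 4, 5, 6, 7, 8}.
Summing m² from −8 to 8: Σ m_l² = 408.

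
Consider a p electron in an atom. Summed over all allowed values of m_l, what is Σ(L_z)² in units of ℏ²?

Σ(L_z)² = 2 ℏ²

For a p orbital, l = 1.
m_l runs from −1 to 1, i.e. {-1, 0, 1}.
Σ m_l² = 2·(1) = 2.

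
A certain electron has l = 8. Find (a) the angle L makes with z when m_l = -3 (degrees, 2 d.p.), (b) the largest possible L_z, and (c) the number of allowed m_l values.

θ(m_l=-3) ≈ 110.70°; L_z,max = 8ℏ; 17 values

For m_l = -3: cos θ = -3/√72, θ ≈ 110.70°.
L_z,max = lℏ = 8ℏ.
There are 2l+1 = 17 values of m_l.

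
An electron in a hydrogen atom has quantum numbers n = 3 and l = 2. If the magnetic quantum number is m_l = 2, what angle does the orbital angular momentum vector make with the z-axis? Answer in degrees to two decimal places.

|L|² = l(l+1)ℏ² = 6ℏ², so |L| = √6 ℏ.
L_z = m_l ℏ = 2ℏ.
cos θ = L_z/|L| = 2/√6, so θ ≈ 35.26°.

θ ≈ 35.26°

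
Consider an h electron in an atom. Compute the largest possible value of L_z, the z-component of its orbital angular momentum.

The letter h corresponds to l = 5.
L_z = m_l ℏ with m_l ∈ {−5, …, 5}; the maximum is m_l = 5.

L_z,max = 5ℏ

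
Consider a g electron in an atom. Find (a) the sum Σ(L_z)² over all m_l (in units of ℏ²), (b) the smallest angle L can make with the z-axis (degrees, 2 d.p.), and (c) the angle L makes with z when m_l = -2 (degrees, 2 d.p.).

Σ(L_z)² = 60 ℏ²; θ_min ≈ 26.57°; θ(m_l=-2) ≈ 116.57°

G corresponds to l = 4.
Σ m_l² = 60, so Σ(L_z)² = 60 ℏ².
cos θ_min = 4/√20, so θ_min ≈ 26.57°.
For m_l = -2: cos θ = -2/√20, θ ≈ 116.57°.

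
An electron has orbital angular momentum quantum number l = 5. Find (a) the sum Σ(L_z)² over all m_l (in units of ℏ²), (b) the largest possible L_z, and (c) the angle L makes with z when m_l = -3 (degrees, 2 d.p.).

Σ(L_z)² = 110 ℏ²; L_z,max = 5ℏ; θ(m_l=-3) ≈ 123.21°

Σ m_l² = 110, so Σ(L_z)² = 110 ℏ².
L_z,max = lℏ = 5ℏ.
For m_l = -3: cos θ = -3/√30, θ ≈ 123.21°.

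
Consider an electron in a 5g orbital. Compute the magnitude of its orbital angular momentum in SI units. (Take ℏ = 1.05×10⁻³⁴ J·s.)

|L| = 4.70×10⁻³⁴ J·s

5g means n = 5, l = 4.
|L| = ℏ√(l(l+1)) = ℏ√(4·5) = 2√5 ℏ
Numerically, |L| = 4.472 × (1.05×10⁻³⁴ J·s) = 4.70×10⁻³⁴ J·s.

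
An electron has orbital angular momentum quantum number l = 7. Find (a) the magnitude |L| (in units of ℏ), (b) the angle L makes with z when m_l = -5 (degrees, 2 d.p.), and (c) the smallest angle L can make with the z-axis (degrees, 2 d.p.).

|L| = ℏ√(7·8) = 2√14 ℏ ≈ 7.483ℏ.
For m_l = -5: cos θ = -5/√56, θ ≈ 131.92°.
cos θ_min = 7/√56, so θ_min ≈ 20.70°.

|L| = 2√14 ℏ ≈ 7.483ℏ; θ(m_l=-5) ≈ 131.92°; θ_min ≈ 20.70°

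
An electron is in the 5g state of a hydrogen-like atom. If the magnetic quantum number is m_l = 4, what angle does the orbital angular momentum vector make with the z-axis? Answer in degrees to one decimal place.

θ ≈ 26.6°

5g means n = 5, l = 4.
|L|² = l(l+1)ℏ² = 20ℏ², so |L| = 2√5 ℏ.
L_z = m_l ℏ = 4ℏ.
cos θ = L_z/|L| = 4/√20, so θ ≈ 26.6°.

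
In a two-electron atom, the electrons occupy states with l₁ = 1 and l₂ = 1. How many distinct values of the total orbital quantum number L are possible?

The total orbital quantum number L ranges from |l₁ − l₂| to l₁ + l₂ in integer steps.
Allowed values: L = 0, 1, 2.
That is 3 values.

3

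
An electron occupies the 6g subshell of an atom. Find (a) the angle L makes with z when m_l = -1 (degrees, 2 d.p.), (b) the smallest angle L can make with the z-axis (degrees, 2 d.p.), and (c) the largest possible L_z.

θ(m_l=-1) ≈ 102.92°; θ_min ≈ 26.57°; L_z,max = 4ℏ

The 6g subshell has l = 4.
For m_l = -1: cos θ = -1/√20, θ ≈ 102.92°.
cos θ_min = 4/√20, so θ_min ≈ 26.57°.
L_z,max = lℏ = 4ℏ.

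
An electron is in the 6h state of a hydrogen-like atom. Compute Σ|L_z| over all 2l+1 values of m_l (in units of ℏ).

Σ|L_z| = 30 ℏ

6h means n = 6, l = 5.
The allowed m_l values are -5, -4, -3, -2, -1, 0, 1, 2, 3, 4, 5.
Σ|m_l| = 2(1+2+…+5) = 30.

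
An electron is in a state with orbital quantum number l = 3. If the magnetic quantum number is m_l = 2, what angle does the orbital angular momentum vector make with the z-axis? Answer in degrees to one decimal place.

|L| = ℏ√(l(l+1)) = 2√3 ℏ.
L_z = m_l ℏ = 2ℏ.
cos θ = L_z/|L| = 2/√12, so θ ≈ 54.7°.

θ ≈ 54.7°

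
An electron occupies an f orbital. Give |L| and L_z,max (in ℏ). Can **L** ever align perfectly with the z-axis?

No: L_z,max = 3ℏ < |L| = 2√3 ℏ ≈ 3.464ℏ

F corresponds to l = 3.
|L| = 2√3 ℏ ≈ 3.4641ℏ, while L_z,max = lℏ = 3ℏ.
Since |L| > L_z,max, the vector can never point exactly along z; the closest it comes is θ_min = arccos(3/√12) ≈ 30.0°.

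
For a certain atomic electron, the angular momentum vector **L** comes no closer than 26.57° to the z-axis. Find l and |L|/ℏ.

l = 4, |L| = 2√5 ℏ ≈ 4.472ℏ

cos θ_min = l/√(l(l+1)) = √(l/(l+1)), so l/(l+1) = cos²(26.57°) = 0.7999.
Thus l = 0.7999/(1 − 0.7999) ≈ 4.
Then |L| = ℏ√(4·5) = 2√5 ℏ.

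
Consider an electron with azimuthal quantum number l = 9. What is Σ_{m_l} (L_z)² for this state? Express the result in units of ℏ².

m_l ∈ {-9, -8, -7, -6, -5, -4, -3, -2, -1, 0, 1, 2, 3, 4, 5, 6, 7, 8, 9}.
Σ m_l² = 2·(1 + 4 + 9 + 16 + 25 + 36 + 49 + 64 + 81) = 570.

Σ(L_z)² = 570 ℏ²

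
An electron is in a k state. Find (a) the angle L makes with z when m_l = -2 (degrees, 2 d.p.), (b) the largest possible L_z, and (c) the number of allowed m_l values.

A k state has l = 7.
For m_l = -2: cos θ = -2/√56, θ ≈ 105.50°.
L_z,max = lℏ = 7ℏ.
There are 2l+1 = 15 values of m_l.

θ(m_l=-2) ≈ 105.50°; L_z,max = 7ℏ; 15 values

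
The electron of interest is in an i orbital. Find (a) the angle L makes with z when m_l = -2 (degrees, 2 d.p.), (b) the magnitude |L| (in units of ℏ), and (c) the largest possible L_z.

θ(m_l=-2) ≈ 107.98°; |L| = √42 ℏ ≈ 6.481ℏ; L_z,max = 6ℏ

An i state has l = 6.
For m_l = -2: cos θ = -2/√42, θ ≈ 107.98°.
|L| = ℏ√(6·7) = √42 ℏ ≈ 6.481ℏ.
L_z,max = lℏ = 6ℏ.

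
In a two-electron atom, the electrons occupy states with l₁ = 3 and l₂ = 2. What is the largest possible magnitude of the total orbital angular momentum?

|L_tot|_max = √30 ℏ ≈ 5.477ℏ

The total orbital quantum number L ranges from |l₁ − l₂| to l₁ + l₂ in integer steps.
L ∈ {1, 2, 3, 4, 5}.
The largest magnitude corresponds to L = 5: |L_tot| = ℏ√(5·6) = √30 ℏ.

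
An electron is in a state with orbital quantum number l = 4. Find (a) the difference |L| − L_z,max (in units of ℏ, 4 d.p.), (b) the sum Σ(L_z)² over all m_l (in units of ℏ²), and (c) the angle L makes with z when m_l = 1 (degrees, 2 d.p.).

|L|−L_z,max ≈ 0.4721ℏ; Σ(L_z)² = 60 ℏ²; θ(m_l=1) ≈ 77.08°

|L| − L_z,max = (2√5 − 4)ℏ ≈ 0.4721ℏ.
Σ m_l² = 60, so Σ(L_z)² = 60 ℏ².
For m_l = 1: cos θ = 1/√20, θ ≈ 77.08°.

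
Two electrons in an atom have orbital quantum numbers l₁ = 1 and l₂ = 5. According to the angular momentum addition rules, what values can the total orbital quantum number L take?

L = 4, 5, 6

L runs from |1 − 5| = 4 to 1 + 5 = 6.
So L can be 4, 5, 6.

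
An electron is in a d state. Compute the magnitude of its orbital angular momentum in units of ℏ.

The letter d corresponds to l = 2.
|L| = ℏ√(l(l+1)) = ℏ√(2·3) = √6 ℏ

|L| = √6 ℏ ≈ 2.449ℏ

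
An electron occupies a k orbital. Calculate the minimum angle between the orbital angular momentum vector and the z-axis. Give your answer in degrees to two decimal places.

A k state has l = 7.
|L| = √(l(l+1)) ℏ = 2√14 ℏ.
The smallest angle corresponds to the largest L_z, i.e. m_l = l = 7, giving L_z = 7ℏ.
cos θ_min = 7/√56, so θ_min ≈ 20.70°.

θ_min ≈ 20.70°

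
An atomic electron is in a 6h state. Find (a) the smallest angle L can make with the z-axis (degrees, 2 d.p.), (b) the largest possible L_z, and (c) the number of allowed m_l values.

For 6h, l = 5.
cos θ_min = 5/√30, so θ_min ≈ 24.09°.
L_z,max = lℏ = 5ℏ.
There are 2l+1 = 11 values of m_l.

θ_min ≈ 24.09°; L_z,max = 5ℏ; 11 values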